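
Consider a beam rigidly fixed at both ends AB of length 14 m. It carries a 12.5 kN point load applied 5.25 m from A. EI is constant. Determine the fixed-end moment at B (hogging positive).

M_B = 15.38 kN·m

Release both end moments; the primary structure is a simply-supported span AB with redundants M_A and M_B.
Simple-span end rotations at A and B under the given loads:
  at A: point load 12.5 at a = 5.25: Pab(L + b)/(6LEI) = 155.5/EI
  at B: point load 12.5 at a = 5.25: Pab(L + a)/(6LEI) = 131.6/EI
  θ_A0 = 155.5/EI,  θ_B0 = 131.6/EI
Flexibility coefficients: a unit moment at one end gives L/(3EI) there and L/(6EI) at the far end, so f₁₁ = f₂₂ = 4.667/EI and f₁₂ = f₂₁ = 2.333/EI.
Compatibility — zero rotation at each built-in end:
  4.667 M_A + 2.333 M_B = 155.5
  2.333 M_A + 4.667 M_B = 131.6
Solving the pair gives M_A = 25.63 kN·m and M_B = 15.38 kN·m (hogging).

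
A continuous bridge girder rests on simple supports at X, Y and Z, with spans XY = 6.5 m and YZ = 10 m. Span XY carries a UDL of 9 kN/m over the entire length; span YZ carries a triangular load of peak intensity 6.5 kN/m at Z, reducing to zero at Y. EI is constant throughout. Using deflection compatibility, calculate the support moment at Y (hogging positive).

Take M_Y as the redundant. Released structure: two simple spans XY and YZ with a hinge at Y.
Rotations at Y on the released spans (each span's end-slope, ×1/EI):
  span XY: UDL 9: wL³/(24EI) = 103/EI
  span YZ: triangular load, peak 6.5: 7w₀L³/(360EI) = 126.4/EI
  relative rotation θ_0 = (103 + 126.4)/EI = 229.4/EI
A unit hogging moment at Y produces rotation L₁/(3EI) + L₂/(3EI) = 5.5/EI.
Slope continuity at Y: θ_0 = M_Y·5.5/EI, so M_Y = 229.4/5.5 = 41.7 kN·m (hogging).

M_Y = 41.7 kN·m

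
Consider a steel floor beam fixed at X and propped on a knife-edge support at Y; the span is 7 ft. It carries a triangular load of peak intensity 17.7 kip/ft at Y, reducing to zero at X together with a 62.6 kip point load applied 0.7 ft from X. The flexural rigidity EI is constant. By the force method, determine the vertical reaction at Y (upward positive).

Release the roller at Y. Primary structure: cantilever fixed at X.
Primary-structure tip deflection at Y by superposition:
  triangular load, peak 17.7 at the free end: 11w₀L⁴/(120EI) = 3896/EI
  point load 62.6 at a = 0.7: Pa²(3L − a)/(6EI) = 103.8/EI
  δ_0 = 3999/EI
Tip deflection under a unit load at Y: L³/(3EI) = 114.3/EI.
Compatibility at Y: δ_0 − R_Y·δ_{YY} = 0, so R_Y = 3999/114.3 = 34.98 kip.

R_Y = 34.98 kip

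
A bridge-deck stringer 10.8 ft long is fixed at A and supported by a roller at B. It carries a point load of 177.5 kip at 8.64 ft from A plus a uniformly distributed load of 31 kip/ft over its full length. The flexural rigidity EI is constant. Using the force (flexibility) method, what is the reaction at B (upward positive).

Choose R_B as the redundant. The primary structure is the cantilever fixed at A.
Downward deflection at the released point B due to the loads:
  point load 177.5 at a = 8.64: Pa²(3L − a)/(6EI) = 52471/EI
  UDL 31: wL⁴/(8EI) = 52719/EI
  δ_0 = 105190/EI
Tip deflection under a unit load at B: L³/(3EI) = 419.9/EI.
Compatibility at B: δ_0 − R_B·δ_{BB} = 0, so R_B = 105190/419.9 = 250.5 kip.

R_B = 250.5 kip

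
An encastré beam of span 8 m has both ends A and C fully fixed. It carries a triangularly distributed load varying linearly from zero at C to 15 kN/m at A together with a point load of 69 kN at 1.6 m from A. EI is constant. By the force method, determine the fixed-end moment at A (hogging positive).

Take the two fixed-end moments M_A, M_C as redundants; the released structure is the simple span AC.
Simple-span end rotations at A and C under the given loads:
  at A: triangular load, peak 15: w₀L³/(45EI) = 170.7/EI
  at C: triangular load, peak 15: 7w₀L³/(360EI) = 149.3/EI
  at A: point load 69 at a = 1.6: Pab(L + b)/(6LEI) = 212/EI
  at C: point load 69 at a = 1.6: Pab(L + a)/(6LEI) = 141.3/EI
  θ_A0 = 382.6/EI,  θ_C0 = 290.6/EI
Flexibility coefficients: a unit moment at one end gives L/(3EI) there and L/(6EI) at the far end, so f₁₁ = f₂₂ = 2.667/EI and f₁₂ = f₂₁ = 1.333/EI.
Compatibility — zero rotation at each built-in end:
  2.667 M_A + 1.333 M_C = 382.6
  1.333 M_A + 2.667 M_C = 290.6
Solving the pair gives M_A = 118.7 kN·m and M_C = 49.66 kN·m (hogging).

M_A = 118.7 kN·m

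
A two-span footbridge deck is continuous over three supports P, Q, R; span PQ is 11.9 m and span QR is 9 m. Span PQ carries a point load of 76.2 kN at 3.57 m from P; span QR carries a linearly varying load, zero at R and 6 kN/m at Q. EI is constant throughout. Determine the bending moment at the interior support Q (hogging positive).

M_Q = 84.43 kN·m

Release continuity at Q by inserting a hinge; the redundant is the internal moment M_Q. The primary structure is two simply-supported spans PQ and QR.
Rotations at Q on the released spans (each span's end-slope, ×1/EI):
  span PQ: point load 76.2 at a = 3.57: Pab(L + a)/(6LEI) = 491/EI
  span QR: triangular load, peak 6: w₀L³/(45EI) = 97.2/EI
  relative rotation θ_0 = (491 + 97.2)/EI = 588.2/EI
A unit hogging moment at Q produces rotation L₁/(3EI) + L₂/(3EI) = 6.967/EI.
Compatibility: M_Q·(L₁+L₂)/(3EI) = θ_0, giving M_Q = 84.43 kN·m (hogging).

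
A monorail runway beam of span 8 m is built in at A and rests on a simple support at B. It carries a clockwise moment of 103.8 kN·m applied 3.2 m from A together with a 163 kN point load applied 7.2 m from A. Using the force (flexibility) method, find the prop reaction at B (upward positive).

R_B = 151.1 kN

Remove the prop at B; the released (primary) structure is a cantilever built in at A.
Downward deflection at the released point B due to the loads:
  clockwise couple 103.8 at a = 3.2: M₀a(2L − a)/(2EI) = 2126/EI
  point load 163 at a = 7.2: Pa²(3L − a)/(6EI) = 23660/EI
  δ_0 = 25786/EI
Flexibility coefficient — unit upward force at B: δ_{BB} = L³/(3EI) = 170.7/EI.
The prop prevents deflection at B: R_B = δ_0/δ_{BB} = 25786/170.7 = 151.1 kN.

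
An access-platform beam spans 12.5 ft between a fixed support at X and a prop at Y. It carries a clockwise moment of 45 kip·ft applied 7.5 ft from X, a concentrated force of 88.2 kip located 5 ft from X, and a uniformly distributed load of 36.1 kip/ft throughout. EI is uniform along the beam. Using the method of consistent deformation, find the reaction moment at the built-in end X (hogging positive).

Choose R_Y as the redundant. The primary structure is the cantilever fixed at X.
Free-end deflection of the primary structure under the applied loading (downward +):
  clockwise couple 45 at a = 7.5: M₀a(2L − a)/(2EI) = 2953/EI
  point load 88.2 at a = 5: Pa²(3L − a)/(6EI) = 11944/EI
  UDL 36.1: wL⁴/(8EI) = 110168/EI
  δ_0 = 125065/EI
Tip deflection under a unit load at Y: L³/(3EI) = 651/EI.
Compatibility at Y: δ_0 − R_Y·δ_{YY} = 0, so R_Y = 125065/651 = 192.1 kip.
Moment equilibrium about X: M_X = Σ(load moments about X) − R_Y·L = 3306 − 192.1×12.5 = 905.1 kip·ft.

M_X = 905.1 kip·ft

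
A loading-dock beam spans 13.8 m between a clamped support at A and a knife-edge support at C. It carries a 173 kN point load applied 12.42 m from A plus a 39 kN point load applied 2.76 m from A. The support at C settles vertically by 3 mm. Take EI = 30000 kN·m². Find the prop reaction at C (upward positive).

R_C = 149.2 kN

Release the roller at C. Primary structure: cantilever fixed at A.
Primary-structure tip deflection at C by superposition:
  point load 173 at a = 12.42: Pa²(3L − a)/(6EI) = 128895/EI
  point load 39 at a = 2.76: Pa²(3L − a)/(6EI) = 1913/EI
  δ_0 = 130808/EI
Flexibility coefficient — unit upward force at C: δ_{CC} = L³/(3EI) = 876/EI.
With EI = 30000 kN·m²: δ_0 = 4.3603 m and δ_{CC} = 0.029201 m/kN.
Compatibility — the beam at C must follow the support down by 0.003 m: δ_0 − R_C·δ_{CC} = 0.003, so R_C = (4.3603 − 0.003)/0.029201 = 149.2 kN.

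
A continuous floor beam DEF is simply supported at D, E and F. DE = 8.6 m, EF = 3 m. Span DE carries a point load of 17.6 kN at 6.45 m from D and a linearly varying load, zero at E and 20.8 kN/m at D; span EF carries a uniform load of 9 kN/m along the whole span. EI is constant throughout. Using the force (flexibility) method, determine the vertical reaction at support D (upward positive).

R_D = 53.85 kN

Take M_E as the redundant. Released structure: two simple spans DE and EF with a hinge at E.
End slopes at the hinge E, treating each span as simply supported:
  span DE: point load 17.6 at a = 6.45: Pab(L + a)/(6LEI) = 71.19/EI
  span DE: triangular load, peak 20.8: 7w₀L³/(360EI) = 257.2/EI
  span EF: UDL 9: wL³/(24EI) = 10.12/EI
  relative rotation θ_0 = (328.4 + 10.12)/EI = 338.6/EI
A unit hogging moment at E produces rotation L₁/(3EI) + L₂/(3EI) = 3.867/EI.
Compatibility: M_E·(L₁+L₂)/(3EI) = θ_0, giving M_E = 87.56 kN·m (hogging).
Span DE, ΣM about D with M_E applied at E: R_E^{DE}·8.6 = 369.9 + 87.56, so R_E^{DE} = 53.19 kN and R_D = 107 − 53.19 = 53.85 kN.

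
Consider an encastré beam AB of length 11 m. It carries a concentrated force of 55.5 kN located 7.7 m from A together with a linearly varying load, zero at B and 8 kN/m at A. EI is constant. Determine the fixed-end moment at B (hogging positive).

M_B = 122 kN·m

Take the two fixed-end moments M_A, M_B as redundants; the released structure is the simple span AB.
Simple-span end rotations at A and B under the given loads:
  at A: point load 55.5 at a = 7.7: Pab(L + b)/(6LEI) = 305.6/EI
  at B: point load 55.5 at a = 7.7: Pab(L + a)/(6LEI) = 399.6/EI
  at A: triangular load, peak 8: w₀L³/(45EI) = 236.6/EI
  at B: triangular load, peak 8: 7w₀L³/(360EI) = 207/EI
  θ_A0 = 542.2/EI,  θ_B0 = 606.6/EI
Flexibility coefficients: a unit moment at one end gives L/(3EI) there and L/(6EI) at the far end, so f₁₁ = f₂₂ = 3.667/EI and f₁₂ = f₂₁ = 1.833/EI.
Compatibility — zero rotation at each built-in end:
  3.667 M_A + 1.833 M_B = 542.2
  1.833 M_A + 3.667 M_B = 606.6
Solving the pair gives M_A = 86.86 kN·m and M_B = 122 kN·m (hogging).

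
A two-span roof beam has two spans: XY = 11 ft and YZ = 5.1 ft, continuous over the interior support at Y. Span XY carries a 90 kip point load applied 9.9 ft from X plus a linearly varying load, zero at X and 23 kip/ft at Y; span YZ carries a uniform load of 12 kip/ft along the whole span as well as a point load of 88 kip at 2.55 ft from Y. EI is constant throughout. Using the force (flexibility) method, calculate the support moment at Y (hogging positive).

Take M_Y as the redundant. Released structure: two simple spans XY and YZ with a hinge at Y.
Rotations at Y on the released spans (each span's end-slope, ×1/EI):
  span XY: point load 90 at a = 9.9: Pab(L + a)/(6LEI) = 310.4/EI
  span XY: triangular load, peak 23: w₀L³/(45EI) = 680.3/EI
  span YZ: UDL 12: wL³/(24EI) = 66.33/EI
  span YZ: point load 88 at a = 2.55: Pab(L + b)/(6LEI) = 143.1/EI
  relative rotation θ_0 = (990.7 + 209.4)/EI = 1200/EI
A unit hogging moment at Y produces rotation L₁/(3EI) + L₂/(3EI) = 5.367/EI.
Compatibility: M_Y·(L₁+L₂)/(3EI) = θ_0, giving M_Y = 223.6 kip·ft (hogging).

M_Y = 223.6 kip·ft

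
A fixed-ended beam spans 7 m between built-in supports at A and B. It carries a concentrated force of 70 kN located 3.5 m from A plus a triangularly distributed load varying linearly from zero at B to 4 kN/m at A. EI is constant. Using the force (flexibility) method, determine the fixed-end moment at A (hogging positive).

M_A = 71.05 kN·m

Release both end moments; the primary structure is a simply-supported span AB with redundants M_A and M_B.
End rotations of the released simple span under the applied load (×1/EI):
  at A: point load 70 at a = 3.5: Pab(L + b)/(6LEI) = 214.4/EI
  at B: point load 70 at a = 3.5: Pab(L + a)/(6LEI) = 214.4/EI
  at A: triangular load, peak 4: w₀L³/(45EI) = 30.49/EI
  at B: triangular load, peak 4: 7w₀L³/(360EI) = 26.68/EI
  θ_A0 = 244.9/EI,  θ_B0 = 241.1/EI
Flexibility coefficients: a unit moment at one end gives L/(3EI) there and L/(6EI) at the far end, so f₁₁ = f₂₂ = 2.333/EI and f₁₂ = f₂₁ = 1.167/EI.
Compatibility — zero rotation at each built-in end:
  2.333 M_A + 1.167 M_B = 244.9
  1.167 M_A + 2.333 M_B = 241.1
Solving the pair gives M_A = 71.05 kN·m and M_B = 67.78 kN·m (hogging).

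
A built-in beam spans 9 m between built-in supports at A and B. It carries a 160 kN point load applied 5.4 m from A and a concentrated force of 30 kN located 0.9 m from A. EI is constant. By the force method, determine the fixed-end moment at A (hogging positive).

Take the two fixed-end moments M_A, M_B as redundants; the released structure is the simple span AB.
Simple-span end rotations at A and B under the given loads:
  at A: point load 160 at a = 5.4: Pab(L + b)/(6LEI) = 725.8/EI
  at B: point load 160 at a = 5.4: Pab(L + a)/(6LEI) = 829.4/EI
  at A: point load 30 at a = 0.9: Pab(L + b)/(6LEI) = 69.25/EI
  at B: point load 30 at a = 0.9: Pab(L + a)/(6LEI) = 40.09/EI
  θ_A0 = 795/EI,  θ_B0 = 869.5/EI
Flexibility coefficients: a unit moment at one end gives L/(3EI) there and L/(6EI) at the far end, so f₁₁ = f₂₂ = 3/EI and f₁₂ = f₂₁ = 1.5/EI.
Compatibility — zero rotation at each built-in end:
  3 M_A + 1.5 M_B = 795
  1.5 M_A + 3 M_B = 869.5
Solving the pair gives M_A = 160.1 kN·m and M_B = 209.8 kN·m (hogging).

M_A = 160.1 kN·m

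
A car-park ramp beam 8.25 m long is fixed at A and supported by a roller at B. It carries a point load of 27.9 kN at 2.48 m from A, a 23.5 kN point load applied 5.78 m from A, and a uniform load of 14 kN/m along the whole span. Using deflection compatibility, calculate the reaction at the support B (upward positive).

R_B = 59.98 kN

Choose R_B as the redundant. The primary structure is the cantilever fixed at A.
Downward deflection at the released point B due to the loads:
  point load 27.9 at a = 2.48: Pa²(3L − a)/(6EI) = 636.9/EI
  point load 23.5 at a = 5.78: Pa²(3L − a)/(6EI) = 2482/EI
  UDL 14: wL⁴/(8EI) = 8107/EI
  δ_0 = 11226/EI
Flexibility coefficient — unit upward force at B: δ_{BB} = L³/(3EI) = 187.2/EI.
The prop prevents deflection at B: R_B = δ_0/δ_{BB} = 11226/187.2 = 59.98 kN.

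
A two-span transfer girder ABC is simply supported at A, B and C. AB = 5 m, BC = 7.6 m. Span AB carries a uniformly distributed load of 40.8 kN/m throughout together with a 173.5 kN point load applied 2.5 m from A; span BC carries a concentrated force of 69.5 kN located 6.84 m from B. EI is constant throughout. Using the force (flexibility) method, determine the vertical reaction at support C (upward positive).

R_C = 45.32 kN

Insert a hinge at B; M_B is the redundant, and each span becomes simply supported.
Discontinuity in slope at B on the released structure — sum the simple-span end rotations:
  span AB: UDL 40.8: wL³/(24EI) = 212.5/EI
  span AB: point load 173.5 at a = 2.5: Pab(L + a)/(6LEI) = 271.1/EI
  span BC: point load 69.5 at a = 6.84: Pab(L + b)/(6LEI) = 66.24/EI
  relative rotation θ_0 = (483.6 + 66.24)/EI = 549.8/EI
A unit hogging moment at B produces rotation L₁/(3EI) + L₂/(3EI) = 4.2/EI.
Compatibility: M_B·(L₁+L₂)/(3EI) = θ_0, giving M_B = 130.9 kN·m (hogging).
Span BC, ΣM about C: R_B^{BC}·7.6 = 52.82 + 130.9, so R_B^{BC} = 24.18 kN and R_C = 69.5 − 24.18 = 45.32 kN.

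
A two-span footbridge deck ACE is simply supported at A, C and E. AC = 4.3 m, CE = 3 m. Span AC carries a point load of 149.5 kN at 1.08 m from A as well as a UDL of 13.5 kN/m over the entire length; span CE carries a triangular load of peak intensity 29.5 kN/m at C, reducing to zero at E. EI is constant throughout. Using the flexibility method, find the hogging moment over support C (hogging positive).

Insert a hinge at C; M_C is the redundant, and each span becomes simply supported.
Rotations at C on the released spans (each span's end-slope, ×1/EI):
  span AC: point load 149.5 at a = 1.08: Pab(L + a)/(6LEI) = 108.4/EI
  span AC: UDL 13.5: wL³/(24EI) = 44.72/EI
  span CE: triangular load, peak 29.5: w₀L³/(45EI) = 17.7/EI
  relative rotation θ_0 = (153.1 + 17.7)/EI = 170.8/EI
A unit hogging moment at C produces rotation L₁/(3EI) + L₂/(3EI) = 2.433/EI.
Slope continuity at C: θ_0 = M_C·2.433/EI, so M_C = 170.8/2.433 = 70.21 kN·m (hogging).

M_C = 70.21 kN·m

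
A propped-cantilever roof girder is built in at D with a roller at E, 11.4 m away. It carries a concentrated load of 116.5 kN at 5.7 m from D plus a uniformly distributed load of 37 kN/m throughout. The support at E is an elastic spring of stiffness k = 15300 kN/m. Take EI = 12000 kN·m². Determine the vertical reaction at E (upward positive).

Release the roller at E. Primary structure: cantilever fixed at D.
Downward deflection at the released point E due to the loads:
  point load 116.5 at a = 5.7: Pa²(3L − a)/(6EI) = 17979/EI
  UDL 37: wL⁴/(8EI) = 78114/EI
  δ_0 = 96094/EI
Tip deflection under a unit load at E: L³/(3EI) = 493.8/EI.
With EI = 12000 kN·m²: δ_0 = 8.0078 m and δ_{EE} = 0.041154 m/kN.
Compatibility — the spring shortens by R_E/k under the reaction it provides: δ_0 − R_E·δ_{EE} = R_E/k. With 1/k = 0.000065 m/kN, R_E = δ_0 / (δ_{EE} + 1/k) = 8.0078 / (0.041154 + 0.000065) = 194.3 kN.

R_E = 194.3 kN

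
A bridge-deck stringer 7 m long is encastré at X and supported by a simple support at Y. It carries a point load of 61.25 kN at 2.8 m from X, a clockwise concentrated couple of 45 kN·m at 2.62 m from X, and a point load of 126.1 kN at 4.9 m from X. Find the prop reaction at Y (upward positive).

Choose R_Y as the redundant. The primary structure is the cantilever fixed at X.
Primary-structure tip deflection at Y by superposition:
  point load 61.25 at a = 2.8: Pa²(3L − a)/(6EI) = 1457/EI
  clockwise couple 45 at a = 2.62: M₀a(2L − a)/(2EI) = 670.9/EI
  point load 126.1 at a = 4.9: Pa²(3L − a)/(6EI) = 8124/EI
  δ_0 = 10252/EI
Tip deflection under a unit load at Y: L³/(3EI) = 114.3/EI.
Compatibility at Y: δ_0 − R_Y·δ_{YY} = 0, so R_Y = 10252/114.3 = 89.66 kN.

R_Y = 89.66 kN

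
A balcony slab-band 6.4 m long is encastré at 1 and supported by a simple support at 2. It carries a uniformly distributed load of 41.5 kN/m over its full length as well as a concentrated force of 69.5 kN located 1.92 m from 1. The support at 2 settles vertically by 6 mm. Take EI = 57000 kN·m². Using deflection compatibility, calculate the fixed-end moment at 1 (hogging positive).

Remove the prop at 2; the released (primary) structure is a cantilever built in at 1.
Free-end deflection of the primary structure under the applied loading (downward +):
  UDL 41.5: wL⁴/(8EI) = 8703/EI
  point load 69.5 at a = 1.92: Pa²(3L − a)/(6EI) = 737.9/EI
  δ_0 = 9441/EI
Flexibility coefficient — unit upward force at 2: δ_{22} = L³/(3EI) = 87.38/EI.
With EI = 57000 kN·m²: δ_0 = 0.16563 m and δ_{22} = 0.001533 m/kN.
Compatibility — the beam at 2 must follow the support down by 0.006 m: δ_0 − R_2·δ_{22} = 0.006, so R_2 = (0.16563 − 0.006)/0.001533 = 104.1 kN.
Moment equilibrium about 1: M_1 = Σ(load moments about 1) − R_2·L = 983.4 − 104.1×6.4 = 316.9 kN·m.

M_1 = 316.9 kN·m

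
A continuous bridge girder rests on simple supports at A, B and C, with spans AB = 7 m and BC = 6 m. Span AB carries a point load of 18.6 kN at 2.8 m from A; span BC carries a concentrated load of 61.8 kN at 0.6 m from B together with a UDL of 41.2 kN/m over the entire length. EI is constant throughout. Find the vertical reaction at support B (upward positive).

R_B = 221.3 kN

Insert a hinge at B; M_B is the redundant, and each span becomes simply supported.
End slopes at the hinge B, treating each span as simply supported:
  span AB: point load 18.6 at a = 2.8: Pab(L + a)/(6LEI) = 51.04/EI
  span BC: point load 61.8 at a = 0.6: Pab(L + b)/(6LEI) = 63.41/EI
  span BC: UDL 41.2: wL³/(24EI) = 370.8/EI
  relative rotation θ_0 = (51.04 + 434.2)/EI = 485.2/EI
A unit hogging moment at B produces rotation L₁/(3EI) + L₂/(3EI) = 4.333/EI.
Compatibility: M_B·(L₁+L₂)/(3EI) = θ_0, giving M_B = 112 kN·m (hogging).
Span AB, ΣM about A with M_B applied at B: R_B^{AB}·7 = 52.08 + 112, so R_B^{AB} = 23.44 kN and R_A = 18.6 − 23.44 = -4.837 kN.
Span BC, ΣM about C: R_B^{BC}·6 = 1075 + 112, so R_B^{BC} = 197.9 kN and R_C = 309 − 197.9 = 111.1 kN.
R_B = 23.44 + 197.9 = 221.3 kN.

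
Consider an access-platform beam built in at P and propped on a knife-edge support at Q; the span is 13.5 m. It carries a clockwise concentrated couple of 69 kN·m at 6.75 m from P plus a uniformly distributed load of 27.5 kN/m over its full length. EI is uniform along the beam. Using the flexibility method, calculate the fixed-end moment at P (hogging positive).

Release the roller at Q. Primary structure: cantilever fixed at P.
Deflection at Q on the released cantilever, summing each load's contribution:
  clockwise couple 69 at a = 6.75: M₀a(2L − a)/(2EI) = 4716/EI
  UDL 27.5: wL⁴/(8EI) = 114177/EI
  δ_0 = 118892/EI
Tip deflection under a unit load at Q: L³/(3EI) = 820.1/EI.
The prop prevents deflection at Q: R_Q = δ_0/δ_{QQ} = 118892/820.1 = 145 kN.
Moment equilibrium about P: M_P = Σ(load moments about P) − R_Q·L = 2575 − 145×13.5 = 617.9 kN·m.

M_P = 617.9 kN·m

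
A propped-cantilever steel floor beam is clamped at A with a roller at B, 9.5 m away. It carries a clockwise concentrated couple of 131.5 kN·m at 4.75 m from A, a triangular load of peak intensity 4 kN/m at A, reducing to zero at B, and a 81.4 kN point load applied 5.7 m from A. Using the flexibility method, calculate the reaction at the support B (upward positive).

R_B = 54.54 kN

Take the reaction at B as the redundant and release it; the primary structure is a cantilever fixed at A.
Deflection at B on the released cantilever, summing each load's contribution:
  clockwise couple 131.5 at a = 4.75: M₀a(2L − a)/(2EI) = 4450/EI
  triangular load, peak 4 at the fixed end: w₀L⁴/(30EI) = 1086/EI
  point load 81.4 at a = 5.7: Pa²(3L − a)/(6EI) = 10050/EI
  δ_0 = 15586/EI
Flexibility coefficient — unit upward force at B: δ_{BB} = L³/(3EI) = 285.8/EI.
The prop prevents deflection at B: R_B = δ_0/δ_{BB} = 15586/285.8 = 54.54 kN.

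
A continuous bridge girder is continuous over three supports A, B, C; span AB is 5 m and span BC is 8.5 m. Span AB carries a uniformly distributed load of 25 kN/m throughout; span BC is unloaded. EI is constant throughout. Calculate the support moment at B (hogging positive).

Take M_B as the redundant. Released structure: two simple spans AB and BC with a hinge at B.
Discontinuity in slope at B on the released structure — sum the simple-span end rotations:
  span AB: UDL 25: wL³/(24EI) = 130.2/EI
  relative rotation θ_0 = (130.2 + 0)/EI = 130.2/EI
A unit hogging moment at B produces rotation L₁/(3EI) + L₂/(3EI) = 4.5/EI.
Compatibility: M_B·(L₁+L₂)/(3EI) = θ_0, giving M_B = 28.94 kN·m (hogging).

M_B = 28.94 kN·m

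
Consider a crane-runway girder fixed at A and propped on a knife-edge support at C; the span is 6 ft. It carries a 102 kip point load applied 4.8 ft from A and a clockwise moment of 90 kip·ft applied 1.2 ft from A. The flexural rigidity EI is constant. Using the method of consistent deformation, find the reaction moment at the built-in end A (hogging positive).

M_A = 100.2 kip·ft

Release the roller at C. Primary structure: cantilever fixed at A.
Downward deflection at the released point C due to the loads:
  point load 102 at a = 4.8: Pa²(3L − a)/(6EI) = 5170/EI
  clockwise couple 90 at a = 1.2: M₀a(2L − a)/(2EI) = 583.2/EI
  δ_0 = 5753/EI
Flexibility coefficient — unit upward force at C: δ_{CC} = L³/(3EI) = 72/EI.
The prop prevents deflection at C: R_C = δ_0/δ_{CC} = 5753/72 = 79.91 kip.
Moment equilibrium about A: M_A = Σ(load moments about A) − R_C·L = 579.6 − 79.91×6 = 100.2 kip·ft.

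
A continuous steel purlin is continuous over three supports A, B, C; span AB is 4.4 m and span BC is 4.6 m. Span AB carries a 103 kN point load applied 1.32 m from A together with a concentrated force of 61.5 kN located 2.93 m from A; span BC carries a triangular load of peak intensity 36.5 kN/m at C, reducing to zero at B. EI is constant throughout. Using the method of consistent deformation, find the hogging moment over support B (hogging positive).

Release continuity at B by inserting a hinge; the redundant is the internal moment M_B. The primary structure is two simply-supported spans AB and BC.
Rotations at B on the released spans (each span's end-slope, ×1/EI):
  span AB: point load 103 at a = 1.32: Pab(L + a)/(6LEI) = 90.73/EI
  span AB: point load 61.5 at a = 2.93: Pab(L + a)/(6LEI) = 73.55/EI
  span BC: triangular load, peak 36.5: 7w₀L³/(360EI) = 69.08/EI
  relative rotation θ_0 = (164.3 + 69.08)/EI = 233.4/EI
A unit hogging moment at B produces rotation L₁/(3EI) + L₂/(3EI) = 3/EI.
Compatibility: M_B·(L₁+L₂)/(3EI) = θ_0, giving M_B = 77.79 kN·m (hogging).

M_B = 77.79 kN·m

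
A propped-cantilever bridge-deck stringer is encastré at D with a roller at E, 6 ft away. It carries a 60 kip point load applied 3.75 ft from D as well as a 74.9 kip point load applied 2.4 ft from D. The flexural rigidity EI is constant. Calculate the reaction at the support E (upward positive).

Remove the prop at E; the released (primary) structure is a cantilever built in at D.
Deflection at E on the released cantilever, summing each load's contribution:
  point load 60 at a = 3.75: Pa²(3L − a)/(6EI) = 2004/EI
  point load 74.9 at a = 2.4: Pa²(3L − a)/(6EI) = 1122/EI
  δ_0 = 3126/EI
Flexibility coefficient — unit upward force at E: δ_{EE} = L³/(3EI) = 72/EI.
The prop prevents deflection at E: R_E = δ_0/δ_{EE} = 3126/72 = 43.41 kip.

R_E = 43.41 kip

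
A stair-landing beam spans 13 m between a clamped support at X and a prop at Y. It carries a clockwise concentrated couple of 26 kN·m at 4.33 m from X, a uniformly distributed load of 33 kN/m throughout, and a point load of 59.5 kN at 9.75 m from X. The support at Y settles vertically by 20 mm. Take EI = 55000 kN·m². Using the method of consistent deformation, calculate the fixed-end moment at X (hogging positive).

M_X = 811.6 kN·m

Take the reaction at Y as the redundant and release it; the primary structure is a cantilever fixed at X.
Deflection at Y on the released cantilever, summing each load's contribution:
  clockwise couple 26 at a = 4.33: M₀a(2L − a)/(2EI) = 1220/EI
  UDL 33: wL⁴/(8EI) = 117814/EI
  point load 59.5 at a = 9.75: Pa²(3L − a)/(6EI) = 27574/EI
  δ_0 = 146608/EI
Tip deflection under a unit load at Y: L³/(3EI) = 732.3/EI.
With EI = 55000 kN·m²: δ_0 = 2.6656 m and δ_{YY} = 0.013315 m/kN.
Compatibility — the beam at Y must follow the support down by 0.02 m: δ_0 − R_Y·δ_{YY} = 0.02, so R_Y = (2.6656 − 0.02)/0.013315 = 198.7 kN.
Moment equilibrium about X: M_X = Σ(load moments about X) − R_Y·L = 3395 − 198.7×13 = 811.6 kN·m.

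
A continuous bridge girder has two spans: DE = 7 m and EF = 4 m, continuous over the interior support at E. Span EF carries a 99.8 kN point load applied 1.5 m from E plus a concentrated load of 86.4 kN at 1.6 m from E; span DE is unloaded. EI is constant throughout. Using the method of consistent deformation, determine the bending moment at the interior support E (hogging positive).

M_E = 51.77 kN·m

Release continuity at E by inserting a hinge; the redundant is the internal moment M_E. The primary structure is two simply-supported spans DE and EF.
End slopes at the hinge E, treating each span as simply supported:
  span EF: point load 99.8 at a = 1.5: Pab(L + b)/(6LEI) = 101.4/EI
  span EF: point load 86.4 at a = 1.6: Pab(L + b)/(6LEI) = 88.47/EI
  relative rotation θ_0 = (0 + 189.8)/EI = 189.8/EI
A unit hogging moment at E produces rotation L₁/(3EI) + L₂/(3EI) = 3.667/EI.
Compatibility: M_E·(L₁+L₂)/(3EI) = θ_0, giving M_E = 51.77 kN·m (hogging).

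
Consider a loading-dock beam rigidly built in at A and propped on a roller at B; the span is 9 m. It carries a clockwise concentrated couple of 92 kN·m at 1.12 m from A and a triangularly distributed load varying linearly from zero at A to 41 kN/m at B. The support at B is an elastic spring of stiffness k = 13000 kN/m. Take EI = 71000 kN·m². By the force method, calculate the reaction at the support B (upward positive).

Take the reaction at B as the redundant and release it; the primary structure is a cantilever fixed at A.
Primary-structure tip deflection at B by superposition:
  clockwise couple 92 at a = 1.12: M₀a(2L − a)/(2EI) = 869.7/EI
  triangular load, peak 41 at the free end: 11w₀L⁴/(120EI) = 24658/EI
  δ_0 = 25528/EI
Flexibility coefficient — unit upward force at B: δ_{BB} = L³/(3EI) = 243/EI.
With EI = 71000 kN·m²: δ_0 = 0.35955 m and δ_{BB} = 0.003423 m/kN.
Compatibility — the spring shortens by R_B/k under the reaction it provides: δ_0 − R_B·δ_{BB} = R_B/k. With 1/k = 0.000077 m/kN, R_B = δ_0 / (δ_{BB} + 1/k) = 0.35955 / (0.003423 + 0.000077) = 102.7 kN.

R_B = 102.7 kN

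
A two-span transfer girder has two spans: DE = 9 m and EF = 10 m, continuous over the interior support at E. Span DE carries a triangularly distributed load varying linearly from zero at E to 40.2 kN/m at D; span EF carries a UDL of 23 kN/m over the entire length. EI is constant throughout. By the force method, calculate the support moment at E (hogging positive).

Release continuity at E by inserting a hinge; the redundant is the internal moment M_E. The primary structure is two simply-supported spans DE and EF.
End slopes at the hinge E, treating each span as simply supported:
  span DE: triangular load, peak 40.2: 7w₀L³/(360EI) = 569.8/EI
  span EF: UDL 23: wL³/(24EI) = 958.3/EI
  relative rotation θ_0 = (569.8 + 958.3)/EI = 1528/EI
A unit hogging moment at E produces rotation L₁/(3EI) + L₂/(3EI) = 6.333/EI.
Slope continuity at E: θ_0 = M_E·6.333/EI, so M_E = 1528/6.333 = 241.3 kN·m (hogging).

M_E = 241.3 kN·m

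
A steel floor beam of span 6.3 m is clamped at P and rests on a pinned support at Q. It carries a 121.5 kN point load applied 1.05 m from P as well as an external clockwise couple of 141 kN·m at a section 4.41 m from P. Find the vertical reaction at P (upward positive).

R_P = 86.17 kN

Choose R_Q as the redundant. The primary structure is the cantilever fixed at P.
Free-end deflection of the primary structure under the applied loading (downward +):
  point load 121.5 at a = 1.05: Pa²(3L − a)/(6EI) = 398.5/EI
  clockwise couple 141 at a = 4.41: M₀a(2L − a)/(2EI) = 2546/EI
  δ_0 = 2945/EI
Tip deflection under a unit load at Q: L³/(3EI) = 83.35/EI.
The prop prevents deflection at Q: R_Q = δ_0/δ_{QQ} = 2945/83.35 = 35.33 kN.
Vertical equilibrium: R_P = ΣP − R_Q = 121.5 − 35.33 = 86.17 kN.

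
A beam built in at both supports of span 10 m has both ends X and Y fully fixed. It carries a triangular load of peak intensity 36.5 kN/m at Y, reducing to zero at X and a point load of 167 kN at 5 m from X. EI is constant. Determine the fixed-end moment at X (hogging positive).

Take the two fixed-end moments M_X, M_Y as redundants; the released structure is the simple span XY.
Simple-span end rotations at X and Y under the given loads:
  at X: triangular load, peak 36.5: 7w₀L³/(360EI) = 709.7/EI
  at Y: triangular load, peak 36.5: w₀L³/(45EI) = 811.1/EI
  at X: point load 167 at a = 5: Pab(L + b)/(6LEI) = 1044/EI
  at Y: point load 167 at a = 5: Pab(L + a)/(6LEI) = 1044/EI
  θ_X0 = 1753/EI,  θ_Y0 = 1855/EI
Flexibility coefficients: a unit moment at one end gives L/(3EI) there and L/(6EI) at the far end, so f₁₁ = f₂₂ = 3.333/EI and f₁₂ = f₂₁ = 1.667/EI.
Compatibility — zero rotation at each built-in end:
  3.333 M_X + 1.667 M_Y = 1753
  1.667 M_X + 3.333 M_Y = 1855
Solving the pair gives M_X = 330.4 kN·m and M_Y = 391.2 kN·m (hogging).

M_X = 330.4 kN·m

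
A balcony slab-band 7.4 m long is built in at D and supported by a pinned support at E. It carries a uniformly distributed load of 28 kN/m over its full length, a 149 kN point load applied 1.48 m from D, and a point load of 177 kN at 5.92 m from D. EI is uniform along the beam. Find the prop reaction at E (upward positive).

Remove the prop at E; the released (primary) structure is a cantilever built in at D.
Downward deflection at the released point E due to the loads:
  UDL 28: wL⁴/(8EI) = 10495/EI
  point load 149 at a = 1.48: Pa²(3L − a)/(6EI) = 1127/EI
  point load 177 at a = 5.92: Pa²(3L − a)/(6EI) = 16831/EI
  δ_0 = 28454/EI
Tip deflection under a unit load at E: L³/(3EI) = 135.1/EI.
The prop prevents deflection at E: R_E = δ_0/δ_{EE} = 28454/135.1 = 210.7 kN.

R_E = 210.7 kN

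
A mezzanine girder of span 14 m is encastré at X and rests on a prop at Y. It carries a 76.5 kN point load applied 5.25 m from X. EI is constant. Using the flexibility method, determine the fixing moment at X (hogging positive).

Release the roller at Y. Primary structure: cantilever fixed at X.
Deflection at Y on the released cantilever, summing each load's contribution:
  point load 76.5 at a = 5.25: Pa²(3L − a)/(6EI) = 12915/EI
Tip deflection under a unit load at Y: L³/(3EI) = 914.7/EI.
The prop prevents deflection at Y: R_Y = δ_0/δ_{YY} = 12915/914.7 = 14.12 kN.
Moment equilibrium about X: M_X = Σ(load moments about X) − R_Y·L = 401.6 − 14.12×14 = 204 kN·m.

M_X = 204 kN·m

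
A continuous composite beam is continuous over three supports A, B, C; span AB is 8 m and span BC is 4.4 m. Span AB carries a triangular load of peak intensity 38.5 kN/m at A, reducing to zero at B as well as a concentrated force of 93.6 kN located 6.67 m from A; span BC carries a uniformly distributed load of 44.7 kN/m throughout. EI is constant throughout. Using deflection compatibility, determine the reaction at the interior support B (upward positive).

Take M_B as the redundant. Released structure: two simple spans AB and BC with a hinge at B.
Rotations at B on the released spans (each span's end-slope, ×1/EI):
  span AB: triangular load, peak 38.5: 7w₀L³/(360EI) = 383.3/EI
  span AB: point load 93.6 at a = 6.67: Pab(L + a)/(6LEI) = 253.8/EI
  span BC: UDL 44.7: wL³/(24EI) = 158.7/EI
  relative rotation θ_0 = (637.1 + 158.7)/EI = 795.7/EI
A unit hogging moment at B produces rotation L₁/(3EI) + L₂/(3EI) = 4.133/EI.
Slope continuity at B: θ_0 = M_B·4.133/EI, so M_B = 795.7/4.133 = 192.5 kN·m (hogging).
Span AB, ΣM about A with M_B applied at B: R_B^{AB}·8 = 1035 + 192.5, so R_B^{AB} = 153.4 kN and R_A = 247.6 − 153.4 = 94.16 kN.
Span BC, ΣM about C: R_B^{BC}·4.4 = 432.7 + 192.5, so R_B^{BC} = 142.1 kN and R_C = 196.7 − 142.1 = 54.59 kN.
R_B = 153.4 + 142.1 = 295.5 kN.

R_B = 295.5 kN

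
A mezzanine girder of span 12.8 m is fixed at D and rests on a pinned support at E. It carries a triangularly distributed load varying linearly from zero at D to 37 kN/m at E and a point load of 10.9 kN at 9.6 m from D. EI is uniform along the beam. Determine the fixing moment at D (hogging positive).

M_D = 370 kN·m

Take the reaction at E as the redundant and release it; the primary structure is a cantilever fixed at D.
Downward deflection at the released point E due to the loads:
  triangular load, peak 37 at the free end: 11w₀L⁴/(120EI) = 91044/EI
  point load 10.9 at a = 9.6: Pa²(3L − a)/(6EI) = 4822/EI
  δ_0 = 95866/EI
Flexibility coefficient — unit upward force at E: δ_{EE} = L³/(3EI) = 699.1/EI.
Compatibility at E: δ_0 − R_E·δ_{EE} = 0, so R_E = 95866/699.1 = 137.1 kN.
Moment equilibrium about D: M_D = Σ(load moments about D) − R_E·L = 2125 − 137.1×12.8 = 370 kN·m.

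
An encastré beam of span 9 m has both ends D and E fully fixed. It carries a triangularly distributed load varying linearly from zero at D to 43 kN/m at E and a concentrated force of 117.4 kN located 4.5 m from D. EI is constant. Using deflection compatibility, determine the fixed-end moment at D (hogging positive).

Take the two fixed-end moments M_D, M_E as redundants; the released structure is the simple span DE.
On the primary (simply-supported) span, the end slopes from the loading are:
  at D: triangular load, peak 43: 7w₀L³/(360EI) = 609.5/EI
  at E: triangular load, peak 43: w₀L³/(45EI) = 696.6/EI
  at D: point load 117.4 at a = 4.5: Pab(L + b)/(6LEI) = 594.3/EI
  at E: point load 117.4 at a = 4.5: Pab(L + a)/(6LEI) = 594.3/EI
  θ_D0 = 1204/EI,  θ_E0 = 1291/EI
Flexibility coefficients: a unit moment at one end gives L/(3EI) there and L/(6EI) at the far end, so f₁₁ = f₂₂ = 3/EI and f₁₂ = f₂₁ = 1.5/EI.
Compatibility — zero rotation at each built-in end:
  3 M_D + 1.5 M_E = 1204
  1.5 M_D + 3 M_E = 1291
Solving the pair gives M_D = 248.2 kN·m and M_E = 306.2 kN·m (hogging).

M_D = 248.2 kN·m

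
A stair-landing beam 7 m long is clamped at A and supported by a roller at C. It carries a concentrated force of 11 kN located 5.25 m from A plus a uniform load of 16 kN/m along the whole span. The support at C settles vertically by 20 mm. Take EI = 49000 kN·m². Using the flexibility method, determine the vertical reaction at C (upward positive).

Choose R_C as the redundant. The primary structure is the cantilever fixed at A.
Deflection at C on the released cantilever, summing each load's contribution:
  point load 11 at a = 5.25: Pa²(3L − a)/(6EI) = 795.9/EI
  UDL 16: wL⁴/(8EI) = 4802/EI
  δ_0 = 5598/EI
Flexibility coefficient — unit upward force at C: δ_{CC} = L³/(3EI) = 114.3/EI.
With EI = 49000 kN·m²: δ_0 = 0.11424 m and δ_{CC} = 0.002333 m/kN.
Compatibility — the beam at C must follow the support down by 0.02 m: δ_0 − R_C·δ_{CC} = 0.02, so R_C = (0.11424 − 0.02)/0.002333 = 40.39 kN.

R_C = 40.39 kN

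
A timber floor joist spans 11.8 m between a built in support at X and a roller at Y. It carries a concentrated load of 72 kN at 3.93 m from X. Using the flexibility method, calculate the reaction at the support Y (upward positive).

R_Y = 10.65 kN

Release the roller at Y. Primary structure: cantilever fixed at X.
Deflection at Y on the released cantilever, summing each load's contribution:
  point load 72 at a = 3.93: Pa²(3L − a)/(6EI) = 5833/EI
Tip deflection under a unit load at Y: L³/(3EI) = 547.7/EI.
Compatibility at Y: δ_0 − R_Y·δ_{YY} = 0, so R_Y = 5833/547.7 = 10.65 kN.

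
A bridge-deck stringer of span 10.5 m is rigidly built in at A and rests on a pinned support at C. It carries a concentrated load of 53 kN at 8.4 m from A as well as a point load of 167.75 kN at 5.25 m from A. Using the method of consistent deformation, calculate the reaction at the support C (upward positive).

Release the roller at C. Primary structure: cantilever fixed at A.
Downward deflection at the released point C due to the loads:
  point load 53 at a = 8.4: Pa²(3L − a)/(6EI) = 14398/EI
  point load 167.75 at a = 5.25: Pa²(3L − a)/(6EI) = 20228/EI
  δ_0 = 34626/EI
Flexibility coefficient — unit upward force at C: δ_{CC} = L³/(3EI) = 385.9/EI.
Compatibility at C: δ_0 − R_C·δ_{CC} = 0, so R_C = 34626/385.9 = 89.73 kN.

R_C = 89.73 kN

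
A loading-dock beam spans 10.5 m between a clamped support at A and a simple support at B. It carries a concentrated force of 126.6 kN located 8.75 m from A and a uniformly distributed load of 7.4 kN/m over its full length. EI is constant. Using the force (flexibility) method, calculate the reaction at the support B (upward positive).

Release the roller at B. Primary structure: cantilever fixed at A.
Deflection at B on the released cantilever, summing each load's contribution:
  point load 126.6 at a = 8.75: Pa²(3L − a)/(6EI) = 36752/EI
  UDL 7.4: wL⁴/(8EI) = 11243/EI
  δ_0 = 47995/EI
Flexibility coefficient — unit upward force at B: δ_{BB} = L³/(3EI) = 385.9/EI.
The prop prevents deflection at B: R_B = δ_0/δ_{BB} = 47995/385.9 = 124.4 kN.

R_B = 124.4 kN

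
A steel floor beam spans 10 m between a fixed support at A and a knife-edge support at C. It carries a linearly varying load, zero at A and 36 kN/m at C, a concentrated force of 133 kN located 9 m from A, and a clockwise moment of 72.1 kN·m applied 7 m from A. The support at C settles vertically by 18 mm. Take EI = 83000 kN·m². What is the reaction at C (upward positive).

Remove the prop at C; the released (primary) structure is a cantilever built in at A.
Deflection at C on the released cantilever, summing each load's contribution:
  triangular load, peak 36 at the free end: 11w₀L⁴/(120EI) = 33000/EI
  point load 133 at a = 9: Pa²(3L − a)/(6EI) = 37706/EI
  clockwise couple 72.1 at a = 7: M₀a(2L − a)/(2EI) = 3281/EI
  δ_0 = 73986/EI
Flexibility coefficient — unit upward force at C: δ_{CC} = L³/(3EI) = 333.3/EI.
With EI = 83000 kN·m²: δ_0 = 0.8914 m and δ_{CC} = 0.004016 m/kN.
Compatibility — the beam at C must follow the support down by 0.018 m: δ_0 − R_C·δ_{CC} = 0.018, so R_C = (0.8914 − 0.018)/0.004016 = 217.5 kN.

R_C = 217.5 kN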